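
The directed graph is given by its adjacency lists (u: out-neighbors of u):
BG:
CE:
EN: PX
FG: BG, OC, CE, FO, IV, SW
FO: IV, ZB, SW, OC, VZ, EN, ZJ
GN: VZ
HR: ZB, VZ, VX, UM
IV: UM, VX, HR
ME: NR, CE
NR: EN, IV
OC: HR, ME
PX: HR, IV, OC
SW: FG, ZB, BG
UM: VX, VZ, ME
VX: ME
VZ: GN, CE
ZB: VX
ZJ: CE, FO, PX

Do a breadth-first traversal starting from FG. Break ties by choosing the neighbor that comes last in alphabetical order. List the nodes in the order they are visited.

Visit FG; enqueue SW, OC, IV, FO, CE, BG → queue [SW, OC, IV, FO, CE, BG]
Visit SW; enqueue ZB → queue [OC, IV, FO, CE, BG, ZB]
Visit OC; enqueue ME, HR → queue [IV, FO, CE, BG, ZB, ME, HR]
Visit IV; enqueue VX, UM → queue [FO, CE, BG, ZB, ME, HR, VX, UM]
Visit FO; enqueue ZJ, VZ, EN → queue [CE, BG, ZB, ME, HR, VX, UM, ZJ, VZ, EN]
Visit CE → queue [BG, ZB, ME, HR, VX, UM, ZJ, VZ, EN]
Visit BG → queue [ZB, ME, HR, VX, UM, ZJ, VZ, EN]
Visit ZB → queue [ME, HR, VX, UM, ZJ, VZ, EN]
Visit ME; enqueue NR → queue [HR, VX, UM, ZJ, VZ, EN, NR]
Visit HR → queue [VX, UM, ZJ, VZ, EN, NR]
Visit VX → queue [UM, ZJ, VZ, EN, NR]
Visit UM → queue [ZJ, VZ, EN, NR]
Visit ZJ; enqueue PX → queue [VZ, EN, NR, PX]
Visit VZ; enqueue GN → queue [EN, NR, PX, GN]
Visit EN → queue [NR, PX, GN]
Visit NR → queue [PX, GN]
Visit PX → queue [GN]
Visit GN → queue []

FG, SW, OC, IV, FO, CE, BG, ZB, ME, HR, VX, UM, ZJ, VZ, EN, NR, PX, GN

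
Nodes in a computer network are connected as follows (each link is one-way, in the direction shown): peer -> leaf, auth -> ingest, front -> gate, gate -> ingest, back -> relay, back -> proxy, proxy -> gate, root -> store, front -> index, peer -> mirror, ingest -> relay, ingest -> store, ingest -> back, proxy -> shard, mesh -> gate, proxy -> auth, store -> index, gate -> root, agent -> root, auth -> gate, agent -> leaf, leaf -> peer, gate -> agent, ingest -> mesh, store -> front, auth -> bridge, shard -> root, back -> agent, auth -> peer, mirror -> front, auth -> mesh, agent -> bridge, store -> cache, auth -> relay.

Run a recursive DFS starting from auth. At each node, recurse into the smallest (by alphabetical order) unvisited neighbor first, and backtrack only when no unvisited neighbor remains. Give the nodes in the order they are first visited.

auth -> bridge -> gate -> agent -> leaf -> peer -> mirror -> front -> index -> root -> store -> cache -> ingest -> back -> proxy -> shard -> relay -> mesh

Visit auth
auth → bridge
auth → gate
gate → agent
agent → leaf
leaf → peer
peer → mirror
mirror → front
front → index
agent → root
root → store
store → cache
gate → ingest
ingest → back
back → proxy
proxy → shard
back → relay
ingest → mesh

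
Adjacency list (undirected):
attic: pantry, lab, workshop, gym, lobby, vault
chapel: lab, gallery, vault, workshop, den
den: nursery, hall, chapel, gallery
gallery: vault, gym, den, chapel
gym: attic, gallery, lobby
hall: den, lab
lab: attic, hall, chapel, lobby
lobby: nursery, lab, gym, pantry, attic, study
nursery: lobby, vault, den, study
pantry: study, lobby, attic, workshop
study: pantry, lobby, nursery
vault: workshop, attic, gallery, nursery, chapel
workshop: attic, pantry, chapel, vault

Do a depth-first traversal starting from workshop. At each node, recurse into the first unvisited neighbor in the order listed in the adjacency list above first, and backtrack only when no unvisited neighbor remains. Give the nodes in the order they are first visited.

Visit workshop
workshop → attic
attic → pantry
pantry → study
study → lobby
lobby → nursery
nursery → vault
vault → gallery
gallery → gym
gallery → den
den → hall
hall → lab
lab → chapel

workshop -> attic -> pantry -> study -> lobby -> nursery -> vault -> gallery -> gym -> den -> hall -> lab -> chapel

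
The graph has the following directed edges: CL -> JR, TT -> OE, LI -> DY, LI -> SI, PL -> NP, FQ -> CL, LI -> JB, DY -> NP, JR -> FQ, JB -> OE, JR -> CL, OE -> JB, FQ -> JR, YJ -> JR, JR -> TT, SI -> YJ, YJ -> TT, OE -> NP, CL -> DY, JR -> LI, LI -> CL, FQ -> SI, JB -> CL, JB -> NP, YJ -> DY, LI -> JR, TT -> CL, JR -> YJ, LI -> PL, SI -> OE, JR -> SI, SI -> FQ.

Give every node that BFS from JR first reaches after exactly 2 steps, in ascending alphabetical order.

Level 0: JR
Level 1: CL, FQ, LI, SI, TT, YJ
Level 2: DY, JB, OE, PL
Level 3: NP

DY, JB, OE, PL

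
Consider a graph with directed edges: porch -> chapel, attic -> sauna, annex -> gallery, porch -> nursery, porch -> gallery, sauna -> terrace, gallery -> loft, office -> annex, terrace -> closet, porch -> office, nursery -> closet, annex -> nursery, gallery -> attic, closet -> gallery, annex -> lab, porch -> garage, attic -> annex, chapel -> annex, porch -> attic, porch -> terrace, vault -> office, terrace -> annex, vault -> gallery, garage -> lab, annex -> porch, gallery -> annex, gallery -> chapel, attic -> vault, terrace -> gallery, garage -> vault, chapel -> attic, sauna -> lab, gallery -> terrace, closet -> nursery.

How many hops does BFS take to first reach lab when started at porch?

Level 0: porch
Level 1: attic, chapel, gallery, garage, nursery, office, terrace
Level 2: annex, closet, lab, loft, sauna, vault
lab first appears at level 2.

2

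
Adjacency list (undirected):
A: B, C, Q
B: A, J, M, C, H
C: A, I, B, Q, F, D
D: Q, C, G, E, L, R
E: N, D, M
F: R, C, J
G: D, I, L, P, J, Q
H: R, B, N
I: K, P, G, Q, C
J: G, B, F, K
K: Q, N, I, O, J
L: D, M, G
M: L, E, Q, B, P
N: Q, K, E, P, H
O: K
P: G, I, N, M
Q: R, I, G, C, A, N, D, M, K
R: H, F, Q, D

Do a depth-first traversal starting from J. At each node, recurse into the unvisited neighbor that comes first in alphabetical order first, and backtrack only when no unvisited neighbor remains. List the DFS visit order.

J, B, A, C, D, E, M, L, G, I, K, N, H, R, F, Q, P, O

Visit J
J → B
B → A
A → C
C → D
D → E
E → M
M → L
L → G
G → I
I → K
K → N
N → H
H → R
R → F
R → Q
N → P
K → O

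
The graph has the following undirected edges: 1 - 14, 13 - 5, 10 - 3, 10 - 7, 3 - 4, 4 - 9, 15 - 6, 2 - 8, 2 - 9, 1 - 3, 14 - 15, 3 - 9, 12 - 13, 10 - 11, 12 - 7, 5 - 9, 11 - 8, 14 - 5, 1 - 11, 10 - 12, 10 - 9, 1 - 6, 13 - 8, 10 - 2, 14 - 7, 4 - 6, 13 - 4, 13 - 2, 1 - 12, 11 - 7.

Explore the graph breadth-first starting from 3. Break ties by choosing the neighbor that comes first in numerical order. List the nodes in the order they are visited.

Visit 3; enqueue 1, 4, 9, 10 → queue [1, 4, 9, 10]
Visit 1; enqueue 6, 11, 12, 14 → queue [4, 9, 10, 6, 11, 12, 14]
Visit 4; enqueue 13 → queue [9, 10, 6, 11, 12, 14, 13]
Visit 9; enqueue 2, 5 → queue [10, 6, 11, 12, 14, 13, 2, 5]
Visit 10; enqueue 7 → queue [6, 11, 12, 14, 13, 2, 5, 7]
Visit 6; enqueue 15 → queue [11, 12, 14, 13, 2, 5, 7, 15]
Visit 11; enqueue 8 → queue [12, 14, 13, 2, 5, 7, 15, 8]
Visit 12 → queue [14, 13, 2, 5, 7, 15, 8]
Visit 14 → queue [13, 2, 5, 7, 15, 8]
Visit 13 → queue [2, 5, 7, 15, 8]
Visit 2 → queue [5, 7, 15, 8]
Visit 5 → queue [7, 15, 8]
Visit 7 → queue [15, 8]
Visit 15 → queue [8]
Visit 8 → queue []

3, 1, 4, 9, 10, 6, 11, 12, 14, 13, 2, 5, 7, 15, 8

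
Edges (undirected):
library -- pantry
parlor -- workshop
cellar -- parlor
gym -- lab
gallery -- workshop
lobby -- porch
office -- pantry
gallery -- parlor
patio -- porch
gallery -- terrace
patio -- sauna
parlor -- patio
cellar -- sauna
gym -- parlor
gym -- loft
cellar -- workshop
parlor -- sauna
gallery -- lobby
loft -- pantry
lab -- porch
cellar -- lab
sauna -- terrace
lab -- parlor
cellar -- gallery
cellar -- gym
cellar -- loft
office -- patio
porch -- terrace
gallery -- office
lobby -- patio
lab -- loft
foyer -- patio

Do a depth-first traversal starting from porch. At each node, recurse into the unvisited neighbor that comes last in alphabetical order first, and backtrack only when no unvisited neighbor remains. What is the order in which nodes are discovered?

Visit porch
porch → terrace
terrace → sauna
sauna → patio
patio → parlor
parlor → workshop
workshop → gallery
gallery → office
office → pantry
pantry → loft
loft → lab
lab → gym
gym → cellar
pantry → library
gallery → lobby
patio → foyer

porch -> terrace -> sauna -> patio -> parlor -> workshop -> gallery -> office -> pantry -> loft -> lab -> gym -> cellar -> library -> lobby -> foyer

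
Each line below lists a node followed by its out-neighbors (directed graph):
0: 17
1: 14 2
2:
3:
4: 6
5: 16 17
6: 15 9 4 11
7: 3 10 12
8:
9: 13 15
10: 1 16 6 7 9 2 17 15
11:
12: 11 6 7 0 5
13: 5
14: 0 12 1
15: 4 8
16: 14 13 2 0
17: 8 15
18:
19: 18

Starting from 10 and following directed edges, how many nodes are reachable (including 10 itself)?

18

BFS from 10 visits: 10, 1, 2, 6, 7, 9, 15, 16, 17, 14, 4, 11, 3, 12, 13, 8, 0, 5
Reachable nodes: 18 of 20 total.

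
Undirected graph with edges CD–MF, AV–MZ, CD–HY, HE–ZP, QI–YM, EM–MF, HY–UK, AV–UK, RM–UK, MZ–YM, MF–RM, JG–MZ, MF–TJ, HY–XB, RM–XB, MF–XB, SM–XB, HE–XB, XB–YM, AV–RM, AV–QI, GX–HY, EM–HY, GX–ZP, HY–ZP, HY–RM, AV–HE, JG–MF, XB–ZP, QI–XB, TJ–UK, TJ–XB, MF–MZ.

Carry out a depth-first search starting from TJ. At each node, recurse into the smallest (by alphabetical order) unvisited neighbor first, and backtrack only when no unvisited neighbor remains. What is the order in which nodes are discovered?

TJ MF CD HY EM GX ZP HE AV MZ JG YM QI XB RM UK SM

Visit TJ
TJ → MF
MF → CD
CD → HY
HY → EM
HY → GX
GX → ZP
ZP → HE
HE → AV
AV → MZ
MZ → JG
MZ → YM
YM → QI
QI → XB
XB → RM
RM → UK
XB → SM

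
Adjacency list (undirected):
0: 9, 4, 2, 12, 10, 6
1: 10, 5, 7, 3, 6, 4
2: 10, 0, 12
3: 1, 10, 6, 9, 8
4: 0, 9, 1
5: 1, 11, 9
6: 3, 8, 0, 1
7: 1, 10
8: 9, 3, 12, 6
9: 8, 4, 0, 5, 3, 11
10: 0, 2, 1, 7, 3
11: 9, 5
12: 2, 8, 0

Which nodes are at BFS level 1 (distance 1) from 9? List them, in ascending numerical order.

Level 0: 9
Level 1: 0, 3, 4, 5, 8, 11
Level 2: 1, 2, 6, 10, 12
Level 3: 7

0, 3, 4, 5, 8, 11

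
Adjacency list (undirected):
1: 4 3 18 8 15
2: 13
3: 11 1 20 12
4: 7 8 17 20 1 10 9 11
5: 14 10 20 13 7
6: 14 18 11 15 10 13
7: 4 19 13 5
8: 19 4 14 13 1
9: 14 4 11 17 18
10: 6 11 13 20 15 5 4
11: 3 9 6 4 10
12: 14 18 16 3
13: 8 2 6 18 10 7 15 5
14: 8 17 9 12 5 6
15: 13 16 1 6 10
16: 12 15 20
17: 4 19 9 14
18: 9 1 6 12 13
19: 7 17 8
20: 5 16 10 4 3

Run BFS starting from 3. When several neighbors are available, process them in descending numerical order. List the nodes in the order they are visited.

3 -> 20 -> 12 -> 11 -> 1 -> 16 -> 10 -> 5 -> 4 -> 18 -> 14 -> 9 -> 6 -> 15 -> 8 -> 13 -> 7 -> 17 -> 19 -> 2

Visit 3; enqueue 20, 12, 11, 1 → queue [20, 12, 11, 1]
Visit 20; enqueue 16, 10, 5, 4 → queue [12, 11, 1, 16, 10, 5, 4]
Visit 12; enqueue 18, 14 → queue [11, 1, 16, 10, 5, 4, 18, 14]
Visit 11; enqueue 9, 6 → queue [1, 16, 10, 5, 4, 18, 14, 9, 6]
Visit 1; enqueue 15, 8 → queue [16, 10, 5, 4, 18, 14, 9, 6, 15, 8]
Visit 16 → queue [10, 5, 4, 18, 14, 9, 6, 15, 8]
Visit 10; enqueue 13 → queue [5, 4, 18, 14, 9, 6, 15, 8, 13]
Visit 5; enqueue 7 → queue [4, 18, 14, 9, 6, 15, 8, 13, 7]
Visit 4; enqueue 17 → queue [18, 14, 9, 6, 15, 8, 13, 7, 17]
Visit 18 → queue [14, 9, 6, 15, 8, 13, 7, 17]
Visit 14 → queue [9, 6, 15, 8, 13, 7, 17]
Visit 9 → queue [6, 15, 8, 13, 7, 17]
Visit 6 → queue [15, 8, 13, 7, 17]
Visit 15 → queue [8, 13, 7, 17]
Visit 8; enqueue 19 → queue [13, 7, 17, 19]
Visit 13; enqueue 2 → queue [7, 17, 19, 2]
Visit 7 → queue [17, 19, 2]
Visit 17 → queue [19, 2]
Visit 19 → queue [2]
Visit 2 → queue []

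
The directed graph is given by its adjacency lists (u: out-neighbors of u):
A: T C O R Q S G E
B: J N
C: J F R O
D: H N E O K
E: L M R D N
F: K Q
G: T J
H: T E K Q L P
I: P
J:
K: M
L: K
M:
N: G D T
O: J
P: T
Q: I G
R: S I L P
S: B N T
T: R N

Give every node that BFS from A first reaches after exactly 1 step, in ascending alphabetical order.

Level 0: A
Level 1: C, E, G, O, Q, R, S, T
Level 2: B, D, F, I, J, L, M, N, P
Level 3: H, K

C, E, G, O, Q, R, S, T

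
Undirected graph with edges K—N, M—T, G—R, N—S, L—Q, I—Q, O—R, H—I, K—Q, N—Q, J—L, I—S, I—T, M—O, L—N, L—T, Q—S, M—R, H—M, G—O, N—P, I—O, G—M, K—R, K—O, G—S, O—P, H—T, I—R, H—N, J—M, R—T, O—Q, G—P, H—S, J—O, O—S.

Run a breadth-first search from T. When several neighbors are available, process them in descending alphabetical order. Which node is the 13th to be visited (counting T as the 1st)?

Visit T; enqueue R, M, L, I, H → queue [R, M, L, I, H]
Visit R; enqueue O, K, G → queue [M, L, I, H, O, K, G]
Visit M; enqueue J → queue [L, I, H, O, K, G, J]
Visit L; enqueue Q, N → queue [I, H, O, K, G, J, Q, N]
Visit I; enqueue S → queue [H, O, K, G, J, Q, N, S]
Visit H → queue [O, K, G, J, Q, N, S]
Visit O; enqueue P → queue [K, G, J, Q, N, S, P]
Visit K → queue [G, J, Q, N, S, P]
Visit G → queue [J, Q, N, S, P]
Visit J → queue [Q, N, S, P]
Visit Q → queue [N, S, P]
Visit N → queue [S, P]
Visit S → queue [P]
Visit P → queue []

Visit order: T, R, M, L, I, H, O, K, G, J, Q, N, S, P

S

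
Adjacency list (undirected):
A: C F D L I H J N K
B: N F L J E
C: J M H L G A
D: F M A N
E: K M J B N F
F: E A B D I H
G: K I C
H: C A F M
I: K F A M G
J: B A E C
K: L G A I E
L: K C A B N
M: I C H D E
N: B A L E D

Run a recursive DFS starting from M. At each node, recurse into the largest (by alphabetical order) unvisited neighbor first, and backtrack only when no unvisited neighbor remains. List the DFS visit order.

M → I → K → L → N → E → J → C → H → F → D → A → B → G

Visit M
M → I
I → K
K → L
L → N
N → E
E → J
J → C
C → H
H → F
F → D
D → A
F → B
C → G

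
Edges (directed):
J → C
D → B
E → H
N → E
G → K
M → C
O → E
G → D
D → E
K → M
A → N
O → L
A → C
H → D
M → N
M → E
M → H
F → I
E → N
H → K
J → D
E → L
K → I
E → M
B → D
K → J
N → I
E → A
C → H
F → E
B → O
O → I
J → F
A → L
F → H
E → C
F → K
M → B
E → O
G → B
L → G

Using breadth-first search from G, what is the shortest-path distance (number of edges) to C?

Level 0: G
Level 1: B, D, K
Level 2: E, I, J, M, O
Level 3: A, C, F, H, L, N
C first appears at level 3.

3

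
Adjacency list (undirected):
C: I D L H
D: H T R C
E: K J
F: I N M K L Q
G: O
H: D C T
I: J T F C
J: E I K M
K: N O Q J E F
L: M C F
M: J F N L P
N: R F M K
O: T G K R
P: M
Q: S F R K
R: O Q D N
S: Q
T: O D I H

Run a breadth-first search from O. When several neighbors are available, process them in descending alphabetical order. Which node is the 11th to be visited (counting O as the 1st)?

J

Visit O; enqueue T, R, K, G → queue [T, R, K, G]
Visit T; enqueue I, H, D → queue [R, K, G, I, H, D]
Visit R; enqueue Q, N → queue [K, G, I, H, D, Q, N]
Visit K; enqueue J, F, E → queue [G, I, H, D, Q, N, J, F, E]
Visit G → queue [I, H, D, Q, N, J, F, E]
Visit I; enqueue C → queue [H, D, Q, N, J, F, E, C]
Visit H → queue [D, Q, N, J, F, E, C]
Visit D → queue [Q, N, J, F, E, C]
Visit Q; enqueue S → queue [N, J, F, E, C, S]
Visit N; enqueue M → queue [J, F, E, C, S, M]
Visit J → queue [F, E, C, S, M]
Visit F; enqueue L → queue [E, C, S, M, L]
Visit E → queue [C, S, M, L]
Visit C → queue [S, M, L]
Visit S → queue [M, L]
Visit M; enqueue P → queue [L, P]
Visit L → queue [P]
Visit P → queue []

Visit order: O, T, R, K, G, I, H, D, Q, N, J, F, E, C, S, M, L, P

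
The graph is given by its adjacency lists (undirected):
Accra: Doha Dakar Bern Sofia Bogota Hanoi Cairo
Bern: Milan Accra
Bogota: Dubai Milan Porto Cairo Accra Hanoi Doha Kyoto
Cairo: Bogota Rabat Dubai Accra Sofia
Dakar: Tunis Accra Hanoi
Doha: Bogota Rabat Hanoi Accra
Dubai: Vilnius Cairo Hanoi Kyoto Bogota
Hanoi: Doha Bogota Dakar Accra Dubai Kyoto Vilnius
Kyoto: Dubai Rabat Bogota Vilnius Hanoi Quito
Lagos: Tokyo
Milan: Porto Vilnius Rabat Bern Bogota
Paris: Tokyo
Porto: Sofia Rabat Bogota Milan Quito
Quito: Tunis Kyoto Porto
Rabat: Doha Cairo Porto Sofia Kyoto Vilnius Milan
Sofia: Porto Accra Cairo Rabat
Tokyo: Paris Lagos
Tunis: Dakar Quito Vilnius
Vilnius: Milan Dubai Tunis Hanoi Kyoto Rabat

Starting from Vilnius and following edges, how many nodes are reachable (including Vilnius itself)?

16

BFS from Vilnius visits: Vilnius, Milan, Dubai, Tunis, Hanoi, Kyoto, Rabat, Porto, Bern, Bogota, Cairo, Dakar, Quito, Doha, Accra, Sofia
Reachable nodes: 16 of 19 total.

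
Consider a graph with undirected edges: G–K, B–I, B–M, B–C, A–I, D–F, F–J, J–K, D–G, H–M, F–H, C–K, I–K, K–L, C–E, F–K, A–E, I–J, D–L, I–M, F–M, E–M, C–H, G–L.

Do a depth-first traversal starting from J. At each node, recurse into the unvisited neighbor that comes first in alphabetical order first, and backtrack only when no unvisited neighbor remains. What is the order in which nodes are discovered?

J F D G K C B I A E M H L

Visit J
J → F
F → D
D → G
G → K
K → C
C → B
B → I
I → A
A → E
E → M
M → H
K → L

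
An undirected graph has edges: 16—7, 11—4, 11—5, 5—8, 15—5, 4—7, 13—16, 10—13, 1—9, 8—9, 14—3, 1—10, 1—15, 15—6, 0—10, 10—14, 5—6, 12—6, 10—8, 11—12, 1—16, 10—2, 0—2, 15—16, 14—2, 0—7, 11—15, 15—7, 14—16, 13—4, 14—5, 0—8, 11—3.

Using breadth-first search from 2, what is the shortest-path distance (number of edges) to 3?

Level 0: 2
Level 1: 0, 10, 14
Level 2: 1, 3, 5, 7, 8, 13, 16
Level 3: 4, 6, 9, 11, 15
Level 4: 12
3 first appears at level 2.

2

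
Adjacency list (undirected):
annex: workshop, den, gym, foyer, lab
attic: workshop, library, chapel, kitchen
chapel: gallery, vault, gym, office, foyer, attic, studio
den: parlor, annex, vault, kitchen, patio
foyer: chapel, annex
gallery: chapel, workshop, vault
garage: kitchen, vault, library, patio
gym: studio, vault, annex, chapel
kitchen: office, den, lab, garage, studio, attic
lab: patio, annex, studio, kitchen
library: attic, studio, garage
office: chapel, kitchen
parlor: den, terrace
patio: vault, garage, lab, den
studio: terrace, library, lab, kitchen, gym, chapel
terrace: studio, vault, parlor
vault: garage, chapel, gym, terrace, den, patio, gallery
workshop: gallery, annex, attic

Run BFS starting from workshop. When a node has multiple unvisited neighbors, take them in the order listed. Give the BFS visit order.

Visit workshop; enqueue gallery, annex, attic → queue [gallery, annex, attic]
Visit gallery; enqueue chapel, vault → queue [annex, attic, chapel, vault]
Visit annex; enqueue den, gym, foyer, lab → queue [attic, chapel, vault, den, gym, foyer, lab]
Visit attic; enqueue library, kitchen → queue [chapel, vault, den, gym, foyer, lab, library, kitchen]
Visit chapel; enqueue office, studio → queue [vault, den, gym, foyer, lab, library, kitchen, office, studio]
Visit vault; enqueue garage, terrace, patio → queue [den, gym, foyer, lab, library, kitchen, office, studio, garage, terrace, patio]
Visit den; enqueue parlor → queue [gym, foyer, lab, library, kitchen, office, studio, garage, terrace, patio, parlor]
Visit gym → queue [foyer, lab, library, kitchen, office, studio, garage, terrace, patio, parlor]
Visit foyer → queue [lab, library, kitchen, office, studio, garage, terrace, patio, parlor]
Visit lab → queue [library, kitchen, office, studio, garage, terrace, patio, parlor]
Visit library → queue [kitchen, office, studio, garage, terrace, patio, parlor]
Visit kitchen → queue [office, studio, garage, terrace, patio, parlor]
Visit office → queue [studio, garage, terrace, patio, parlor]
Visit studio → queue [garage, terrace, patio, parlor]
Visit garage → queue [terrace, patio, parlor]
Visit terrace → queue [patio, parlor]
Visit patio → queue [parlor]
Visit parlor → queue []

workshop gallery annex attic chapel vault den gym foyer lab library kitchen office studio garage terrace patio parlor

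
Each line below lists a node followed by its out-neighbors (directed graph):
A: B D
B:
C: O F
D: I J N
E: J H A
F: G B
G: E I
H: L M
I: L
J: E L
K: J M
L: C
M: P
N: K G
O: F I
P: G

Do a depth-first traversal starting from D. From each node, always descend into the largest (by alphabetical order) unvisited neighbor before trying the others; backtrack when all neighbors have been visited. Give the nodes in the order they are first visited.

Visit D
D → N
N → K
K → M
M → P
P → G
G → I
I → L
L → C
C → O
O → F
F → B
G → E
E → J
E → H
E → A

D -> N -> K -> M -> P -> G -> I -> L -> C -> O -> F -> B -> E -> J -> H -> A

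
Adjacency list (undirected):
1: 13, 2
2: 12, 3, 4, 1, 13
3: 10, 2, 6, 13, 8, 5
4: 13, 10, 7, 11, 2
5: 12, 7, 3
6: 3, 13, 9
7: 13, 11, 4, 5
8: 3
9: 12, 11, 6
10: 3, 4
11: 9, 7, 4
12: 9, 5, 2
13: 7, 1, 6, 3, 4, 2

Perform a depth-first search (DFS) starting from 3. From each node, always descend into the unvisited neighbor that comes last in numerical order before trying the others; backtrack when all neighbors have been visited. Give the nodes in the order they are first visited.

3, 13, 7, 11, 9, 12, 5, 2, 4, 10, 1, 6, 8

Visit 3
3 → 13
13 → 7
7 → 11
11 → 9
9 → 12
12 → 5
12 → 2
2 → 4
4 → 10
2 → 1
9 → 6
3 → 8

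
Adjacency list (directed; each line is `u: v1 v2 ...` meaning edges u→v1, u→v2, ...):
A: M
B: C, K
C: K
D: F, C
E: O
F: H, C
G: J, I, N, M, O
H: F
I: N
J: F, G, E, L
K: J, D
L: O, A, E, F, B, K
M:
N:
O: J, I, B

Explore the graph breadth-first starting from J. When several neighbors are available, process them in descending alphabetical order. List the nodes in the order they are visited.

Visit J; enqueue L, G, F, E → queue [L, G, F, E]
Visit L; enqueue O, K, B, A → queue [G, F, E, O, K, B, A]
Visit G; enqueue N, M, I → queue [F, E, O, K, B, A, N, M, I]
Visit F; enqueue H, C → queue [E, O, K, B, A, N, M, I, H, C]
Visit E → queue [O, K, B, A, N, M, I, H, C]
Visit O → queue [K, B, A, N, M, I, H, C]
Visit K; enqueue D → queue [B, A, N, M, I, H, C, D]
Visit B → queue [A, N, M, I, H, C, D]
Visit A → queue [N, M, I, H, C, D]
Visit N → queue [M, I, H, C, D]
Visit M → queue [I, H, C, D]
Visit I → queue [H, C, D]
Visit H → queue [C, D]
Visit C → queue [D]
Visit D → queue []

J -> L -> G -> F -> E -> O -> K -> B -> A -> N -> M -> I -> H -> C -> D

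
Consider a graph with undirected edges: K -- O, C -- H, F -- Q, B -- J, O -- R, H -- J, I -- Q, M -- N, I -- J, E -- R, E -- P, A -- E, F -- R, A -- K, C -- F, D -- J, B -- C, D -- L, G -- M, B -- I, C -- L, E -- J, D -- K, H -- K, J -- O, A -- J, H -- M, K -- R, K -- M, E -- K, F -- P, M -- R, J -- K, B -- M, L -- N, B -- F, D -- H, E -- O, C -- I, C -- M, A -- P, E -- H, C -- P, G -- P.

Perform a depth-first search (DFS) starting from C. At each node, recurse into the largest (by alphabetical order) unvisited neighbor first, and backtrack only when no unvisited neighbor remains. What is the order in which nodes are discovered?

Visit C
C → P
P → G
G → M
M → R
R → O
O → K
K → J
J → I
I → Q
Q → F
F → B
J → H
H → E
E → A
H → D
D → L
L → N

C → P → G → M → R → O → K → J → I → Q → F → B → H → E → A → D → L → N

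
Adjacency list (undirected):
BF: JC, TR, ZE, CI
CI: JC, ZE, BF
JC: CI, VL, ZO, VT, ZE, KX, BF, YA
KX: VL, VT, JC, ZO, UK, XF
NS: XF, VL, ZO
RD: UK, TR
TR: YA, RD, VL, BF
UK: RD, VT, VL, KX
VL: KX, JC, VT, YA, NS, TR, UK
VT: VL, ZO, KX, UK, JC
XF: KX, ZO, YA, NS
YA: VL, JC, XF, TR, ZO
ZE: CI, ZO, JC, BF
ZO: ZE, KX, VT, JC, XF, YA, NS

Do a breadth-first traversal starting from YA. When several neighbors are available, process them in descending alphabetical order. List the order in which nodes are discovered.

YA → ZO → XF → VL → TR → JC → ZE → VT → NS → KX → UK → RD → BF → CI

Visit YA; enqueue ZO, XF, VL, TR, JC → queue [ZO, XF, VL, TR, JC]
Visit ZO; enqueue ZE, VT, NS, KX → queue [XF, VL, TR, JC, ZE, VT, NS, KX]
Visit XF → queue [VL, TR, JC, ZE, VT, NS, KX]
Visit VL; enqueue UK → queue [TR, JC, ZE, VT, NS, KX, UK]
Visit TR; enqueue RD, BF → queue [JC, ZE, VT, NS, KX, UK, RD, BF]
Visit JC; enqueue CI → queue [ZE, VT, NS, KX, UK, RD, BF, CI]
Visit ZE → queue [VT, NS, KX, UK, RD, BF, CI]
Visit VT → queue [NS, KX, UK, RD, BF, CI]
Visit NS → queue [KX, UK, RD, BF, CI]
Visit KX → queue [UK, RD, BF, CI]
Visit UK → queue [RD, BF, CI]
Visit RD → queue [BF, CI]
Visit BF → queue [CI]
Visit CI → queue []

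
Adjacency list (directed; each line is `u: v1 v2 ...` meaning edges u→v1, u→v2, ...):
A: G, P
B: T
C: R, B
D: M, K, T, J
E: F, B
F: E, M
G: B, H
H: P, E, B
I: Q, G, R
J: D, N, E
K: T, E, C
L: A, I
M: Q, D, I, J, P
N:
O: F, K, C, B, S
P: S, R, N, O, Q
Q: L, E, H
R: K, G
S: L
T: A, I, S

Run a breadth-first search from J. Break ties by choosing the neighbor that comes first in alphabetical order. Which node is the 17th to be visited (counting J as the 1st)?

Visit J; enqueue D, E, N → queue [D, E, N]
Visit D; enqueue K, M, T → queue [E, N, K, M, T]
Visit E; enqueue B, F → queue [N, K, M, T, B, F]
Visit N → queue [K, M, T, B, F]
Visit K; enqueue C → queue [M, T, B, F, C]
Visit M; enqueue I, P, Q → queue [T, B, F, C, I, P, Q]
Visit T; enqueue A, S → queue [B, F, C, I, P, Q, A, S]
Visit B → queue [F, C, I, P, Q, A, S]
Visit F → queue [C, I, P, Q, A, S]
Visit C; enqueue R → queue [I, P, Q, A, S, R]
Visit I; enqueue G → queue [P, Q, A, S, R, G]
Visit P; enqueue O → queue [Q, A, S, R, G, O]
Visit Q; enqueue H, L → queue [A, S, R, G, O, H, L]
Visit A → queue [S, R, G, O, H, L]
Visit S → queue [R, G, O, H, L]
Visit R → queue [G, O, H, L]
Visit G → queue [O, H, L]
Visit O → queue [H, L]
Visit H → queue [L]
Visit L → queue []

Visit order: J, D, E, N, K, M, T, B, F, C, I, P, Q, A, S, R, G, O, H, L

G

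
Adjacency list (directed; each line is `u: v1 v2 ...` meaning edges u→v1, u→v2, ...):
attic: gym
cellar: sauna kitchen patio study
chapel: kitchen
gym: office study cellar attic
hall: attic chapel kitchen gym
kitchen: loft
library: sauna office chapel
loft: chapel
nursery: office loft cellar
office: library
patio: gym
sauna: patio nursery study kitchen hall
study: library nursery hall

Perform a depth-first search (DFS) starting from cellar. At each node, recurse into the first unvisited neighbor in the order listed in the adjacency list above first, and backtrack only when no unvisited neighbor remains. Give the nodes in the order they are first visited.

Visit cellar
cellar → sauna
sauna → patio
patio → gym
gym → office
office → library
library → chapel
chapel → kitchen
kitchen → loft
gym → study
study → nursery
study → hall
hall → attic

cellar -> sauna -> patio -> gym -> office -> library -> chapel -> kitchen -> loft -> study -> nursery -> hall -> attic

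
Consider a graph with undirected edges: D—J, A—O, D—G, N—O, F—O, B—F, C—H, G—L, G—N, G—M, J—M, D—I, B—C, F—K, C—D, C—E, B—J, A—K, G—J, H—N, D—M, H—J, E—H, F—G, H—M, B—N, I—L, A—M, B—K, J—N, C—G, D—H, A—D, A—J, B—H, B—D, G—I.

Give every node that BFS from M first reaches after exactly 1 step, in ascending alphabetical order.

A, D, G, H, J

Level 0: M
Level 1: A, D, G, H, J
Level 2: B, C, E, F, I, K, L, N, O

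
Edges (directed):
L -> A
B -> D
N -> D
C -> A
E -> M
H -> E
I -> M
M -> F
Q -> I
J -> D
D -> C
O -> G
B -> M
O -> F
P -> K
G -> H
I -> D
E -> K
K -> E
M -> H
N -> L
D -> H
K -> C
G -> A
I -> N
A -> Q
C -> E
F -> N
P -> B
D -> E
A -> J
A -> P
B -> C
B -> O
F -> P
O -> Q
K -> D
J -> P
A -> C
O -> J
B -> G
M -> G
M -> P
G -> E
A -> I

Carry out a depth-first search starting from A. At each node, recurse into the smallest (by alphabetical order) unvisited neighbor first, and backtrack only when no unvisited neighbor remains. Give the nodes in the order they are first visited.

A → C → E → K → D → H → M → F → N → L → P → B → G → O → J → Q → I

Visit A
A → C
C → E
E → K
K → D
D → H
E → M
M → F
F → N
N → L
F → P
P → B
B → G
B → O
O → J
O → Q
Q → I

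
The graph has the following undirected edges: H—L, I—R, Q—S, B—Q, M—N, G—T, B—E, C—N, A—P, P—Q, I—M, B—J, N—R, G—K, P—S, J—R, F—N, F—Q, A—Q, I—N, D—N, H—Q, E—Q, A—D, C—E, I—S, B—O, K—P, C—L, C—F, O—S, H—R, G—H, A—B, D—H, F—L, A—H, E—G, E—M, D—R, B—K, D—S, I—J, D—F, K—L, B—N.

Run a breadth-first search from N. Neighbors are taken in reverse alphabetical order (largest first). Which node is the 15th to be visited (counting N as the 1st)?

A

Visit N; enqueue R, M, I, F, D, C, B → queue [R, M, I, F, D, C, B]
Visit R; enqueue J, H → queue [M, I, F, D, C, B, J, H]
Visit M; enqueue E → queue [I, F, D, C, B, J, H, E]
Visit I; enqueue S → queue [F, D, C, B, J, H, E, S]
Visit F; enqueue Q, L → queue [D, C, B, J, H, E, S, Q, L]
Visit D; enqueue A → queue [C, B, J, H, E, S, Q, L, A]
Visit C → queue [B, J, H, E, S, Q, L, A]
Visit B; enqueue O, K → queue [J, H, E, S, Q, L, A, O, K]
Visit J → queue [H, E, S, Q, L, A, O, K]
Visit H; enqueue G → queue [E, S, Q, L, A, O, K, G]
Visit E → queue [S, Q, L, A, O, K, G]
Visit S; enqueue P → queue [Q, L, A, O, K, G, P]
Visit Q → queue [L, A, O, K, G, P]
Visit L → queue [A, O, K, G, P]
Visit A → queue [O, K, G, P]
Visit O → queue [K, G, P]
Visit K → queue [G, P]
Visit G; enqueue T → queue [P, T]
Visit P → queue [T]
Visit T → queue []

Visit order: N, R, M, I, F, D, C, B, J, H, E, S, Q, L, A, O, K, G, P, T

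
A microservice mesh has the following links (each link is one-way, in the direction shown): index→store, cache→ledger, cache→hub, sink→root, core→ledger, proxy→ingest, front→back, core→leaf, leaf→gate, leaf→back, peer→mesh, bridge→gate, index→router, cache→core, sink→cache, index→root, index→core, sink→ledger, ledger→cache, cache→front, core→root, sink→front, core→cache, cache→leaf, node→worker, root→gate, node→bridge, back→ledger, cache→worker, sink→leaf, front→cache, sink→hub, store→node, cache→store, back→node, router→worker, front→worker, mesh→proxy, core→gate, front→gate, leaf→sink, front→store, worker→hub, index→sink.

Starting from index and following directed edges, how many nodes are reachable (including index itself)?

BFS from index visits: index, core, root, router, sink, store, cache, gate, leaf, ledger, worker, front, hub, node, back, bridge
Reachable nodes: 16 of 20 total.

16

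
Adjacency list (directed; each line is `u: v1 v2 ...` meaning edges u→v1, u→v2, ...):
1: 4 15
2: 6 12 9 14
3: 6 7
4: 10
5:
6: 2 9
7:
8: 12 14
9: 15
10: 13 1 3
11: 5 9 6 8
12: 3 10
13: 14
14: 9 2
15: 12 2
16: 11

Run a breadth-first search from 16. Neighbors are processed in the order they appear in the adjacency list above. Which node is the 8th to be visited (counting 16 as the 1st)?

2

Visit 16; enqueue 11 → queue [11]
Visit 11; enqueue 5, 9, 6, 8 → queue [5, 9, 6, 8]
Visit 5 → queue [9, 6, 8]
Visit 9; enqueue 15 → queue [6, 8, 15]
Visit 6; enqueue 2 → queue [8, 15, 2]
Visit 8; enqueue 12, 14 → queue [15, 2, 12, 14]
Visit 15 → queue [2, 12, 14]
Visit 2 → queue [12, 14]
Visit 12; enqueue 3, 10 → queue [14, 3, 10]
Visit 14 → queue [3, 10]
Visit 3; enqueue 7 → queue [10, 7]
Visit 10; enqueue 13, 1 → queue [7, 13, 1]
Visit 7 → queue [13, 1]
Visit 13 → queue [1]
Visit 1; enqueue 4 → queue [4]
Visit 4 → queue []

Visit order: 16, 11, 5, 9, 6, 8, 15, 2, 12, 14, 3, 10, 7, 13, 1, 4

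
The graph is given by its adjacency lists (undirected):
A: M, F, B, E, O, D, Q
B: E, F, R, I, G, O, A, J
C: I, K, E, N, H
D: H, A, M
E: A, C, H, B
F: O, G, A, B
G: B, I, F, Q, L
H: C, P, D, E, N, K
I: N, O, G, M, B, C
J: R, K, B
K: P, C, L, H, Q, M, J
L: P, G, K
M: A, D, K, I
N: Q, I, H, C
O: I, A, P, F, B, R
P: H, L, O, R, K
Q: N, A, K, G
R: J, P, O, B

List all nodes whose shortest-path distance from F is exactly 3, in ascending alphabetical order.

C, H, K, N

Level 0: F
Level 1: A, B, G, O
Level 2: D, E, I, J, L, M, P, Q, R
Level 3: C, H, K, N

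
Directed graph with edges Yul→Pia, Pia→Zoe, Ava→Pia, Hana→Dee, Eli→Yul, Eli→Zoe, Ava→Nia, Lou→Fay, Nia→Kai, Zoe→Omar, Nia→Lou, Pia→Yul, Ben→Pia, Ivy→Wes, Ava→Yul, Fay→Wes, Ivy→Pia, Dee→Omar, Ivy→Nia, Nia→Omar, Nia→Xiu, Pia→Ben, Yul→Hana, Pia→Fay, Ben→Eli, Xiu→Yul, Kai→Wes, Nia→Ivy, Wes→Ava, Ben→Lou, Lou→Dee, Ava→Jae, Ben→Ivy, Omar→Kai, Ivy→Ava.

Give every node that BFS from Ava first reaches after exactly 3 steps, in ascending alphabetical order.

Level 0: Ava
Level 1: Jae, Nia, Pia, Yul
Level 2: Ben, Fay, Hana, Ivy, Kai, Lou, Omar, Xiu, Zoe
Level 3: Dee, Eli, Wes

Dee, Eli, Wes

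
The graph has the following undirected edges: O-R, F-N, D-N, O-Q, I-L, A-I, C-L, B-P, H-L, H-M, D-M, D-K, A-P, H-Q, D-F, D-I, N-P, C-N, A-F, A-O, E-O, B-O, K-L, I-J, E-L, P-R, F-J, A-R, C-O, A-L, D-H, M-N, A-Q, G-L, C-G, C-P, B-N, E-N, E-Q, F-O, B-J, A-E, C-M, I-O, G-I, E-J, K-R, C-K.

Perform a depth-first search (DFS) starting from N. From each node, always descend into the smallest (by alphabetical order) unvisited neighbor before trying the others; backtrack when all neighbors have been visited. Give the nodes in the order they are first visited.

Visit N
N → B
B → J
J → E
E → A
A → F
F → D
D → H
H → L
L → C
C → G
G → I
I → O
O → Q
O → R
R → K
R → P
C → M

N → B → J → E → A → F → D → H → L → C → G → I → O → Q → R → K → P → M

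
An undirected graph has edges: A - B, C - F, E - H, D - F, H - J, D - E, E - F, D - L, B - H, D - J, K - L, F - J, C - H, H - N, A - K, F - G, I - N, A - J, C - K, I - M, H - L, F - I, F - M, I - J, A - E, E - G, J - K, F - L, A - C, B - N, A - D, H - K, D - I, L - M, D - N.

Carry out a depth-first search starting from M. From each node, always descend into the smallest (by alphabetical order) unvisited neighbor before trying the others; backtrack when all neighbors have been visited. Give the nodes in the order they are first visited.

M → F → C → A → B → H → E → D → I → J → K → L → N → G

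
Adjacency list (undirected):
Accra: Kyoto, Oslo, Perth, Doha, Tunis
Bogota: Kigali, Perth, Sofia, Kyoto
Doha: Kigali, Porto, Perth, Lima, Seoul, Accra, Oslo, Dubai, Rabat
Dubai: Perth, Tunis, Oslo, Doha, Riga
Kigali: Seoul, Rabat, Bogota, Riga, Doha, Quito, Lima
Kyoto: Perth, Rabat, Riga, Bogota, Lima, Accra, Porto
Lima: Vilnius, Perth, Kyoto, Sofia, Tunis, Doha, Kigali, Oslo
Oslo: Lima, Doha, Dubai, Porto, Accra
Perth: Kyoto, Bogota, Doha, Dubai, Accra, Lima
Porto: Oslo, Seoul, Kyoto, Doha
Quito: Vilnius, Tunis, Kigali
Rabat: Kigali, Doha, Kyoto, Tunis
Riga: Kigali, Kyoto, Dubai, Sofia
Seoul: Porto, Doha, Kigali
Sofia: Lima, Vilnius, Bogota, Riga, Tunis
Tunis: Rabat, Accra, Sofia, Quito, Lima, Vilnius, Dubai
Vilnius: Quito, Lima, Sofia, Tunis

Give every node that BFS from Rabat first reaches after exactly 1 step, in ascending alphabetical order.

Level 0: Rabat
Level 1: Doha, Kigali, Kyoto, Tunis
Level 2: Accra, Bogota, Dubai, Lima, Oslo, Perth, Porto, Quito, Riga, Seoul, Sofia, Vilnius

Doha, Kigali, Kyoto, Tunis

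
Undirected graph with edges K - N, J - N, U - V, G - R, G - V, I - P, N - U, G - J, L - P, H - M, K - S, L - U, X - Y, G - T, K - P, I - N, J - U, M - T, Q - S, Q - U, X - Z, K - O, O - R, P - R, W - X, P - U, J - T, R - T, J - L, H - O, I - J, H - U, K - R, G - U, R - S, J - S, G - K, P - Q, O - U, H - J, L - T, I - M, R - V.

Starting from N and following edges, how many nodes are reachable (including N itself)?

16

BFS from N visits: N, U, K, J, I, V, Q, P, O, L, H, G, S, R, T, M
Reachable nodes: 16 of 20 total.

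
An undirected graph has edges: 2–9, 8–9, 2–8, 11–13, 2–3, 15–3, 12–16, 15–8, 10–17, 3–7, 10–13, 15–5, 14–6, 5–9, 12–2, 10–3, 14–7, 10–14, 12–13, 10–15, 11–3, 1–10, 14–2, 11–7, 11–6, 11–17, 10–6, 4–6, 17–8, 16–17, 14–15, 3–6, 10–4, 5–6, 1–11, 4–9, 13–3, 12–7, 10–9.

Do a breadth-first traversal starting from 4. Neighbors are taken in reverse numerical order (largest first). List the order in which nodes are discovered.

4, 10, 9, 6, 17, 15, 14, 13, 3, 1, 8, 5, 2, 11, 16, 7, 12

Visit 4; enqueue 10, 9, 6 → queue [10, 9, 6]
Visit 10; enqueue 17, 15, 14, 13, 3, 1 → queue [9, 6, 17, 15, 14, 13, 3, 1]
Visit 9; enqueue 8, 5, 2 → queue [6, 17, 15, 14, 13, 3, 1, 8, 5, 2]
Visit 6; enqueue 11 → queue [17, 15, 14, 13, 3, 1, 8, 5, 2, 11]
Visit 17; enqueue 16 → queue [15, 14, 13, 3, 1, 8, 5, 2, 11, 16]
Visit 15 → queue [14, 13, 3, 1, 8, 5, 2, 11, 16]
Visit 14; enqueue 7 → queue [13, 3, 1, 8, 5, 2, 11, 16, 7]
Visit 13; enqueue 12 → queue [3, 1, 8, 5, 2, 11, 16, 7, 12]
Visit 3 → queue [1, 8, 5, 2, 11, 16, 7, 12]
Visit 1 → queue [8, 5, 2, 11, 16, 7, 12]
Visit 8 → queue [5, 2, 11, 16, 7, 12]
Visit 5 → queue [2, 11, 16, 7, 12]
Visit 2 → queue [11, 16, 7, 12]
Visit 11 → queue [16, 7, 12]
Visit 16 → queue [7, 12]
Visit 7 → queue [12]
Visit 12 → queue []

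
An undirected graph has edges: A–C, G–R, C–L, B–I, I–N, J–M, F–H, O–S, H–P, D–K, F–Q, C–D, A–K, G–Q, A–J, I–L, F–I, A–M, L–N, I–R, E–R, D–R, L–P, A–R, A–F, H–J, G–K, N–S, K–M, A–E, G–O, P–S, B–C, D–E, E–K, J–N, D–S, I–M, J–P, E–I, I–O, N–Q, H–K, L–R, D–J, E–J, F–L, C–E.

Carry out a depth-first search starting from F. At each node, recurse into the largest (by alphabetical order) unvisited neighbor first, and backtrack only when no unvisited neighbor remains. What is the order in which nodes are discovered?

Visit F
F → Q
Q → N
N → S
S → P
P → L
L → R
R → I
I → O
O → G
G → K
K → M
M → J
J → H
J → E
E → D
D → C
C → B
C → A

F, Q, N, S, P, L, R, I, O, G, K, M, J, H, E, D, C, B, A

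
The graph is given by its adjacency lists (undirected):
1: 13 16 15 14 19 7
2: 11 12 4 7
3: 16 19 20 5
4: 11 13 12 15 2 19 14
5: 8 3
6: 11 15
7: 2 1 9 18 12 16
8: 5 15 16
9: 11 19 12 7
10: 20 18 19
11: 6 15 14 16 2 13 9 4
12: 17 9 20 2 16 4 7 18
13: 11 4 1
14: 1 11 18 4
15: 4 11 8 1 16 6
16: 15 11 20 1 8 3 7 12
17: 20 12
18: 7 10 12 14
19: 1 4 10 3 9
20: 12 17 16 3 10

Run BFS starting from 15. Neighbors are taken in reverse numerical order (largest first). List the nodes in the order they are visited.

15 -> 16 -> 11 -> 8 -> 6 -> 4 -> 1 -> 20 -> 12 -> 7 -> 3 -> 14 -> 13 -> 9 -> 2 -> 5 -> 19 -> 17 -> 10 -> 18

Visit 15; enqueue 16, 11, 8, 6, 4, 1 → queue [16, 11, 8, 6, 4, 1]
Visit 16; enqueue 20, 12, 7, 3 → queue [11, 8, 6, 4, 1, 20, 12, 7, 3]
Visit 11; enqueue 14, 13, 9, 2 → queue [8, 6, 4, 1, 20, 12, 7, 3, 14, 13, 9, 2]
Visit 8; enqueue 5 → queue [6, 4, 1, 20, 12, 7, 3, 14, 13, 9, 2, 5]
Visit 6 → queue [4, 1, 20, 12, 7, 3, 14, 13, 9, 2, 5]
Visit 4; enqueue 19 → queue [1, 20, 12, 7, 3, 14, 13, 9, 2, 5, 19]
Visit 1 → queue [20, 12, 7, 3, 14, 13, 9, 2, 5, 19]
Visit 20; enqueue 17, 10 → queue [12, 7, 3, 14, 13, 9, 2, 5, 19, 17, 10]
Visit 12; enqueue 18 → queue [7, 3, 14, 13, 9, 2, 5, 19, 17, 10, 18]
Visit 7 → queue [3, 14, 13, 9, 2, 5, 19, 17, 10, 18]
Visit 3 → queue [14, 13, 9, 2, 5, 19, 17, 10, 18]
Visit 14 → queue [13, 9, 2, 5, 19, 17, 10, 18]
Visit 13 → queue [9, 2, 5, 19, 17, 10, 18]
Visit 9 → queue [2, 5, 19, 17, 10, 18]
Visit 2 → queue [5, 19, 17, 10, 18]
Visit 5 → queue [19, 17, 10, 18]
Visit 19 → queue [17, 10, 18]
Visit 17 → queue [10, 18]
Visit 10 → queue [18]
Visit 18 → queue []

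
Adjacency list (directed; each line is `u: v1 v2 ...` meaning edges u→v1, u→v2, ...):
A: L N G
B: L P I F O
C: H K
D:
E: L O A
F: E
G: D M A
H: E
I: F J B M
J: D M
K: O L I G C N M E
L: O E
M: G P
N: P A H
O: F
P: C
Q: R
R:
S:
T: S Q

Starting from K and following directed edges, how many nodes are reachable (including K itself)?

16

BFS from K visits: K, C, E, G, I, L, M, N, O, H, A, D, B, F, J, P
Reachable nodes: 16 of 20 total.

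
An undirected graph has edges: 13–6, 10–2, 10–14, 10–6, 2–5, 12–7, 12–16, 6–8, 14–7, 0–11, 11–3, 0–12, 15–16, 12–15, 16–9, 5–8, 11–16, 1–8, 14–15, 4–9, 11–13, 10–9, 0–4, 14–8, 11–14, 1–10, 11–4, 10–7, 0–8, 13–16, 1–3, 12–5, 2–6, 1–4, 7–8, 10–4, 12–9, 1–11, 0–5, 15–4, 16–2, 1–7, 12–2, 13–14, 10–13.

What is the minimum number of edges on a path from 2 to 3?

3

Level 0: 2
Level 1: 5, 6, 10, 12, 16
Level 2: 0, 1, 4, 7, 8, 9, 11, 13, 14, 15
Level 3: 3
3 first appears at level 3.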